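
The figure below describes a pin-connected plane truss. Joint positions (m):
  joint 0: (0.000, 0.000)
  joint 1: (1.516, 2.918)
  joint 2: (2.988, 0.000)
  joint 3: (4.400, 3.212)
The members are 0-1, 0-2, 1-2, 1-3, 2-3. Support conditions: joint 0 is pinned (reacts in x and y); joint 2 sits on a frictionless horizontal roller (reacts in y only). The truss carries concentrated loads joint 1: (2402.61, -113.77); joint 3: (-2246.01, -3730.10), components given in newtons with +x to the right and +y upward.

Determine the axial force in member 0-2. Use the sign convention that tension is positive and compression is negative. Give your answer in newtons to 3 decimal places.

-694.696

N=4 nodes, M=5 members, R=3 reactions → 2N=8, M+R=8
member 0 (0-1): L=3.2883, (cx,cy)=(0.4610,0.8874)
member 1 (0-2): L=2.9880, (cx,cy)=(1.0000,0.0000)
member 2 (1-2): L=3.2683, (cx,cy)=(0.4504,-0.8928)
member 3 (1-3): L=2.8989, (cx,cy)=(0.9948,0.1014)
member 4 (2-3): L=3.5087, (cx,cy)=(0.4024,0.9154)
solve A·x = −loads:
  F[0-1] = +1846.5194 N (tension)
  F[0-2] = -694.6956 N (compression)
  F[1-2] = -2035.1540 N (compression)
  F[1-3] = -637.9849 N (compression)
  F[2-3] = -4003.9327 N (compression)
  Rx@0 = -156.6000 N
  Ry@0 = -1638.5755 N
  Ry@2 = +5482.4455 N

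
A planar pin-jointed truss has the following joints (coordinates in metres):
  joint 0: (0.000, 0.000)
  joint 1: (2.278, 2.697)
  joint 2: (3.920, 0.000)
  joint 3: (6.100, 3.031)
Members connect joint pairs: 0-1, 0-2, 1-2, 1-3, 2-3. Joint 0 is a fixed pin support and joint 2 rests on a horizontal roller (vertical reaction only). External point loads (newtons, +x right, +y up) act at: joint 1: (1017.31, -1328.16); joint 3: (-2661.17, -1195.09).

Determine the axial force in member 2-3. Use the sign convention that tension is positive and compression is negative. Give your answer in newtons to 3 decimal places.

-1265.155

N=4 nodes, M=5 members, R=3 reactions → 2N=8, M+R=8
member 0 (0-1): L=3.5303, (cx,cy)=(0.6453,0.7640)
member 1 (0-2): L=3.9200, (cx,cy)=(1.0000,0.0000)
member 2 (1-2): L=3.1575, (cx,cy)=(0.5200,-0.8541)
member 3 (1-3): L=3.8366, (cx,cy)=(0.9962,0.0871)
member 4 (2-3): L=3.7335, (cx,cy)=(0.5839,0.8118)
solve A·x = −loads:
  F[0-1] = -1635.5077 N (compression)
  F[0-2] = -588.5176 N (compression)
  F[1-2] = -288.8320 N (compression)
  F[1-3] = -1929.7786 N (compression)
  F[2-3] = -1265.1548 N (compression)
  Rx@0 = +1643.8600 N
  Ry@0 = +1249.4550 N
  Ry@2 = +1273.7950 N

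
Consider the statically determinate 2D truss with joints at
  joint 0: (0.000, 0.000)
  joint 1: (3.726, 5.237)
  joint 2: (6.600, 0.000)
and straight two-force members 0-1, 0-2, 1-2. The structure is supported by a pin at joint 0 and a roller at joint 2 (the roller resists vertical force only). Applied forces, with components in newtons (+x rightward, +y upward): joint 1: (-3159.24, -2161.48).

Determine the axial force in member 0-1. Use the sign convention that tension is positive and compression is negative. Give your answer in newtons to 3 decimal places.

N=3 nodes, M=3 members, R=3 reactions → 2N=6, M+R=6
member 0 (0-1): L=6.4272, (cx,cy)=(0.5797,0.8148)
member 1 (0-2): L=6.6000, (cx,cy)=(1.0000,0.0000)
member 2 (1-2): L=5.9738, (cx,cy)=(0.4811,-0.8767)
solve A·x = −loads:
  F[0-1] = -4231.6795 N (compression)
  F[0-2] = -706.0455 N (compression)
  F[1-2] = +1467.5575 N (tension)
  Rx@0 = +3159.2400 N
  Ry@0 = +3448.0354 N
  Ry@2 = -1286.5554 N

-4231.679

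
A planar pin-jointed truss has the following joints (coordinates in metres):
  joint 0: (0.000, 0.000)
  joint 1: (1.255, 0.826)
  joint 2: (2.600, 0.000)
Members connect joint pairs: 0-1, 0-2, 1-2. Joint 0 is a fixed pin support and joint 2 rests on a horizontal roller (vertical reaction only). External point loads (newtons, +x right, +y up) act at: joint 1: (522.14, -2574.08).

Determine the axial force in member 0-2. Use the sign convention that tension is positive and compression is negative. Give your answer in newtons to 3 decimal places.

2293.288

N=3 nodes, M=3 members, R=3 reactions → 2N=6, M+R=6
member 0 (0-1): L=1.5024, (cx,cy)=(0.8353,0.5498)
member 1 (0-2): L=2.6000, (cx,cy)=(1.0000,0.0000)
member 2 (1-2): L=1.5784, (cx,cy)=(0.8521,-0.5233)
solve A·x = −loads:
  F[0-1] = -2120.3413 N (compression)
  F[0-2] = +2293.2877 N (tension)
  F[1-2] = -2691.2209 N (compression)
  Rx@0 = -522.1400 N
  Ry@0 = +1165.7115 N
  Ry@2 = +1408.3685 N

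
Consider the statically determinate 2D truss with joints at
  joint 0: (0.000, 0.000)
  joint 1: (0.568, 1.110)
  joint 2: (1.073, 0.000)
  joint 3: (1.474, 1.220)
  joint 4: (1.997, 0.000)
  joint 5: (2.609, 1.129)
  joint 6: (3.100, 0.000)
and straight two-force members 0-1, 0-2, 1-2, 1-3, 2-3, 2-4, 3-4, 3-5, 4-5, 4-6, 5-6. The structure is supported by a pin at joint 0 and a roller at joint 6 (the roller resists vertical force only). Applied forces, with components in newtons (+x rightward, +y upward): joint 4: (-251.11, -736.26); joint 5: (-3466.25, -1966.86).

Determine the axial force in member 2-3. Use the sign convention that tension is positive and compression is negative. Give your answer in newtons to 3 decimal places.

N=7 nodes, M=11 members, R=3 reactions → 2N=14, M+R=14
member 0 (0-1): L=1.2469, (cx,cy)=(0.4555,0.8902)
member 1 (0-2): L=1.0730, (cx,cy)=(1.0000,0.0000)
member 2 (1-2): L=1.2195, (cx,cy)=(0.4141,-0.9102)
member 3 (1-3): L=0.9127, (cx,cy)=(0.9927,0.1205)
member 4 (2-3): L=1.2842, (cx,cy)=(0.3123,0.9500)
member 5 (2-4): L=0.9240, (cx,cy)=(1.0000,0.0000)
member 6 (3-4): L=1.3274, (cx,cy)=(0.3940,-0.9191)
member 7 (3-5): L=1.1386, (cx,cy)=(0.9968,-0.0799)
member 8 (4-5): L=1.2842, (cx,cy)=(0.4766,0.8791)
member 9 (4-6): L=1.1030, (cx,cy)=(1.0000,0.0000)
member 10 (5-6): L=1.2311, (cx,cy)=(0.3988,-0.9170)
solve A·x = −loads:
  F[0-1] = -2062.2784 N (compression)
  F[0-2] = -2777.9201 N (compression)
  F[1-2] = +1792.6175 N (tension)
  F[1-3] = -1694.1343 N (compression)
  F[2-3] = -1717.5676 N (compression)
  F[2-4] = -1499.2592 N (compression)
  F[3-4] = +2268.9355 N (tension)
  F[3-5] = -3122.0711 N (compression)
  F[4-5] = -1534.6004 N (compression)
  F[4-6] = +377.1623 N (tension)
  F[5-6] = -945.7069 N (compression)
  Rx@0 = +3717.3600 N
  Ry@0 = +1835.8772 N
  Ry@6 = +867.2428 N

-1717.568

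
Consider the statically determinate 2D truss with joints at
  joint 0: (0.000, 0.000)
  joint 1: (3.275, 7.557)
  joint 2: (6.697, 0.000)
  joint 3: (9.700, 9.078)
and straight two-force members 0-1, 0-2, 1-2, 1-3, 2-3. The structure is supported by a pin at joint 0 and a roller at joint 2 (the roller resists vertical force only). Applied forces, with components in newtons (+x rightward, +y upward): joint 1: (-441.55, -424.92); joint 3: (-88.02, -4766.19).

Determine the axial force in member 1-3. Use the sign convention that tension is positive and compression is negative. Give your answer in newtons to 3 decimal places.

N=4 nodes, M=5 members, R=3 reactions → 2N=8, M+R=8
member 0 (0-1): L=8.2361, (cx,cy)=(0.3976,0.9175)
member 1 (0-2): L=6.6970, (cx,cy)=(1.0000,0.0000)
member 2 (1-2): L=8.2957, (cx,cy)=(0.4125,-0.9110)
member 3 (1-3): L=6.6026, (cx,cy)=(0.9731,0.2304)
member 4 (2-3): L=9.5618, (cx,cy)=(0.3141,0.9494)
solve A·x = −loads:
  F[0-1] = +1419.5711 N (tension)
  F[0-2] = -1094.0456 N (compression)
  F[1-2] = -1476.5675 N (compression)
  F[1-3] = +1659.7553 N (tension)
  F[2-3] = -5422.9254 N (compression)
  Rx@0 = +529.5700 N
  Ry@0 = -1302.5166 N
  Ry@2 = +6493.6266 N

1659.755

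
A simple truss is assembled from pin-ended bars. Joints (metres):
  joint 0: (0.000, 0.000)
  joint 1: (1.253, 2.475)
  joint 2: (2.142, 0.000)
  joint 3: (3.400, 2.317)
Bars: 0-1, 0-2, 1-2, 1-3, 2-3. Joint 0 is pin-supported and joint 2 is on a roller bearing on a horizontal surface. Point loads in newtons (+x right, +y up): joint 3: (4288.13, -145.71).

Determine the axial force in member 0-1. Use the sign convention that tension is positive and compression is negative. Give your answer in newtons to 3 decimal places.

5294.938

N=4 nodes, M=5 members, R=3 reactions → 2N=8, M+R=8
member 0 (0-1): L=2.7741, (cx,cy)=(0.4517,0.8922)
member 1 (0-2): L=2.1420, (cx,cy)=(1.0000,0.0000)
member 2 (1-2): L=2.6298, (cx,cy)=(0.3380,-0.9411)
member 3 (1-3): L=2.1528, (cx,cy)=(0.9973,-0.0734)
member 4 (2-3): L=2.6365, (cx,cy)=(0.4772,0.8788)
solve A·x = −loads:
  F[0-1] = +5294.9377 N (tension)
  F[0-2] = +1896.5235 N (tension)
  F[1-2] = -5347.9196 N (compression)
  F[1-3] = +4210.8060 N (tension)
  F[2-3] = +185.8534 N (tension)
  Rx@0 = -4288.1300 N
  Ry@0 = -4724.0431 N
  Ry@2 = +4869.7531 N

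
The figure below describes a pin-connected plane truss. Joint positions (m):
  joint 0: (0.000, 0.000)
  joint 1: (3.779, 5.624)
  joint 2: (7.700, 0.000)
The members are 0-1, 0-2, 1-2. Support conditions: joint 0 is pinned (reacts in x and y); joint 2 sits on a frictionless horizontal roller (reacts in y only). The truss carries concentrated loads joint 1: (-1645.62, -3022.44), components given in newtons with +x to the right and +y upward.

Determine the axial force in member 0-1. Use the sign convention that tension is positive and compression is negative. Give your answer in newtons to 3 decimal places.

N=3 nodes, M=3 members, R=3 reactions → 2N=6, M+R=6
member 0 (0-1): L=6.7757, (cx,cy)=(0.5577,0.8300)
member 1 (0-2): L=7.7000, (cx,cy)=(1.0000,0.0000)
member 2 (1-2): L=6.8559, (cx,cy)=(0.5719,-0.8203)
solve A·x = −loads:
  F[0-1] = -3302.3540 N (compression)
  F[0-2] = +196.1943 N (tension)
  F[1-2] = -343.0483 N (compression)
  Rx@0 = +1645.6200 N
  Ry@0 = +2741.0330 N
  Ry@2 = +281.4070 N

-3302.354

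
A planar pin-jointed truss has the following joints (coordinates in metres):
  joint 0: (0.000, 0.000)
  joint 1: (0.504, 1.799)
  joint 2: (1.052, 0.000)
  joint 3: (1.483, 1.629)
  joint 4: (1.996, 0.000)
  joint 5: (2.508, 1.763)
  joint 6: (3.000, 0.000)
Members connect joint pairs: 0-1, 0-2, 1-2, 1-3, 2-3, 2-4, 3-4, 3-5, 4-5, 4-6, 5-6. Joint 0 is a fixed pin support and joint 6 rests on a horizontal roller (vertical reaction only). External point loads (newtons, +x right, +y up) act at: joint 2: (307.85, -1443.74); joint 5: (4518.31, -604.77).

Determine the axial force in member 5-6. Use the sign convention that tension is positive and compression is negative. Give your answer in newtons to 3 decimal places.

-3807.240

N=7 nodes, M=11 members, R=3 reactions → 2N=14, M+R=14
member 0 (0-1): L=1.8683, (cx,cy)=(0.2698,0.9629)
member 1 (0-2): L=1.0520, (cx,cy)=(1.0000,0.0000)
member 2 (1-2): L=1.8806, (cx,cy)=(0.2914,-0.9566)
member 3 (1-3): L=0.9937, (cx,cy)=(0.9853,-0.1711)
member 4 (2-3): L=1.6851, (cx,cy)=(0.2558,0.9667)
member 5 (2-4): L=0.9440, (cx,cy)=(1.0000,0.0000)
member 6 (3-4): L=1.7079, (cx,cy)=(0.3004,-0.9538)
member 7 (3-5): L=1.0337, (cx,cy)=(0.9916,0.1296)
member 8 (4-5): L=1.8358, (cx,cy)=(0.2789,0.9603)
member 9 (4-6): L=1.0040, (cx,cy)=(1.0000,0.0000)
member 10 (5-6): L=1.8304, (cx,cy)=(0.2688,-0.9632)
solve A·x = −loads:
  F[0-1] = +1680.9297 N (tension)
  F[0-2] = +4372.6974 N (tension)
  F[1-2] = -1873.4495 N (compression)
  F[1-3] = +1014.3304 N (tension)
  F[2-3] = +3347.2316 N (tension)
  F[2-4] = +2662.7853 N (tension)
  F[3-4] = -2839.3943 N (compression)
  F[3-5] = +2731.4531 N (tension)
  F[4-5] = +2820.1715 N (tension)
  F[4-6] = +1023.3822 N (tension)
  F[5-6] = -3807.2399 N (compression)
  Rx@0 = -4826.1600 N
  Ry@0 = -1618.6094 N
  Ry@6 = +3667.1194 N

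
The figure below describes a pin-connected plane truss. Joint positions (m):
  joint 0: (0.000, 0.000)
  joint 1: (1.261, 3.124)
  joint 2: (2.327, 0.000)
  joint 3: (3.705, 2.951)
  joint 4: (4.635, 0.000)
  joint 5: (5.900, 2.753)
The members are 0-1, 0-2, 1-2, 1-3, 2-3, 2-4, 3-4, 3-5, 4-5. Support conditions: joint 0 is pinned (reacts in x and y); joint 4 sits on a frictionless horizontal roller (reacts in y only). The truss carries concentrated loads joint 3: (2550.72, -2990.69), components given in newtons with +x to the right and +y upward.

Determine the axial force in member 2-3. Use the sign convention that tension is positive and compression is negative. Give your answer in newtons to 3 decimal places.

1191.103

N=6 nodes, M=9 members, R=3 reactions → 2N=12, M+R=12
member 0 (0-1): L=3.3689, (cx,cy)=(0.3743,0.9273)
member 1 (0-2): L=2.3270, (cx,cy)=(1.0000,0.0000)
member 2 (1-2): L=3.3009, (cx,cy)=(0.3229,-0.9464)
member 3 (1-3): L=2.4501, (cx,cy)=(0.9975,-0.0706)
member 4 (2-3): L=3.2569, (cx,cy)=(0.4231,0.9061)
member 5 (2-4): L=2.3080, (cx,cy)=(1.0000,0.0000)
member 6 (3-4): L=3.0941, (cx,cy)=(0.3006,-0.9538)
member 7 (3-5): L=2.2039, (cx,cy)=(0.9960,-0.0898)
member 8 (4-5): L=3.0297, (cx,cy)=(0.4175,0.9087)
solve A·x = −loads:
  F[0-1] = +1104.1803 N (tension)
  F[0-2] = +2137.4187 N (tension)
  F[1-2] = -1140.3380 N (compression)
  F[1-3] = +783.5237 N (tension)
  F[2-3] = +1191.1030 N (tension)
  F[2-4] = +1265.1915 N (tension)
  F[3-4] = -4209.2446 N (compression)
  F[3-5] = +0.0000 N (tension)
  F[4-5] = -0.0000 N (compression)
  Rx@0 = -2550.7200 N
  Ry@0 = -1023.9122 N
  Ry@4 = +4014.6022 N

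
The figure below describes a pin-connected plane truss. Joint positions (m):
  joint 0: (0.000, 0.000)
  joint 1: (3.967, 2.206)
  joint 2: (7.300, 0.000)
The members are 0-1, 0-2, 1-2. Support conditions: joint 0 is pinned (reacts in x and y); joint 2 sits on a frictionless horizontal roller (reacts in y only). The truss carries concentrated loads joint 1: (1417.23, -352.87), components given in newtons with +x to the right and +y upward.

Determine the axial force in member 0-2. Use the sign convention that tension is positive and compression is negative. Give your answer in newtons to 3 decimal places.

936.796

N=3 nodes, M=3 members, R=3 reactions → 2N=6, M+R=6
member 0 (0-1): L=4.5391, (cx,cy)=(0.8740,0.4860)
member 1 (0-2): L=7.3000, (cx,cy)=(1.0000,0.0000)
member 2 (1-2): L=3.9969, (cx,cy)=(0.8339,-0.5519)
solve A·x = −loads:
  F[0-1] = +549.7211 N (tension)
  F[0-2] = +936.7959 N (tension)
  F[1-2] = -1123.4002 N (compression)
  Rx@0 = -1417.2300 N
  Ry@0 = -267.1635 N
  Ry@2 = +620.0335 N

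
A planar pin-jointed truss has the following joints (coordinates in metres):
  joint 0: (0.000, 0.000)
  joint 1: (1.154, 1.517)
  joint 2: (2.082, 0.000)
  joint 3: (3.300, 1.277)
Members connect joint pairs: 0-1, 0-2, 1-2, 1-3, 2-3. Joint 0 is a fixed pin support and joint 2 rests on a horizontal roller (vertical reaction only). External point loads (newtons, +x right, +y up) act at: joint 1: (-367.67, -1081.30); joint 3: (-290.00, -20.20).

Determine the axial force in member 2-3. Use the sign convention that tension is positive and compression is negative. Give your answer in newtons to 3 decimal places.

-65.724

N=4 nodes, M=5 members, R=3 reactions → 2N=8, M+R=8
member 0 (0-1): L=1.9060, (cx,cy)=(0.6054,0.7959)
member 1 (0-2): L=2.0820, (cx,cy)=(1.0000,0.0000)
member 2 (1-2): L=1.7783, (cx,cy)=(0.5218,-0.8530)
member 3 (1-3): L=2.1594, (cx,cy)=(0.9938,-0.1111)
member 4 (2-3): L=1.7647, (cx,cy)=(0.6902,0.7236)
solve A·x = −loads:
  F[0-1] = -1150.8031 N (compression)
  F[0-2] = +39.0750 N (tension)
  F[1-2] = -161.8073 N (compression)
  F[1-3] = -246.1631 N (compression)
  F[2-3] = -65.7237 N (compression)
  Rx@0 = +657.6700 N
  Ry@0 = +915.9117 N
  Ry@2 = +185.5883 N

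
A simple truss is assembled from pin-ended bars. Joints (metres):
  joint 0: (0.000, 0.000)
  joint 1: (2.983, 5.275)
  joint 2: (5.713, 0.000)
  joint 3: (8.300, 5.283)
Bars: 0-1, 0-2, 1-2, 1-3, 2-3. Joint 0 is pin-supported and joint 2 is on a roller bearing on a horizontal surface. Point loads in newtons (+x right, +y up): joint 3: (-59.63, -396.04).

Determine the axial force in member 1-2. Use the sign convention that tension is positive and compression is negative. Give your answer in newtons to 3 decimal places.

-139.615

N=4 nodes, M=5 members, R=3 reactions → 2N=8, M+R=8
member 0 (0-1): L=6.0600, (cx,cy)=(0.4922,0.8705)
member 1 (0-2): L=5.7130, (cx,cy)=(1.0000,0.0000)
member 2 (1-2): L=5.9396, (cx,cy)=(0.4596,-0.8881)
member 3 (1-3): L=5.3170, (cx,cy)=(1.0000,0.0015)
member 4 (2-3): L=5.8824, (cx,cy)=(0.4398,0.8981)
solve A·x = −loads:
  F[0-1] = +142.6785 N (tension)
  F[0-2] = -129.8624 N (compression)
  F[1-2] = -139.6149 N (compression)
  F[1-3] = +134.4036 N (tension)
  F[2-3] = -441.1994 N (compression)
  Rx@0 = +59.6300 N
  Ry@0 = -124.1957 N
  Ry@2 = +520.2357 N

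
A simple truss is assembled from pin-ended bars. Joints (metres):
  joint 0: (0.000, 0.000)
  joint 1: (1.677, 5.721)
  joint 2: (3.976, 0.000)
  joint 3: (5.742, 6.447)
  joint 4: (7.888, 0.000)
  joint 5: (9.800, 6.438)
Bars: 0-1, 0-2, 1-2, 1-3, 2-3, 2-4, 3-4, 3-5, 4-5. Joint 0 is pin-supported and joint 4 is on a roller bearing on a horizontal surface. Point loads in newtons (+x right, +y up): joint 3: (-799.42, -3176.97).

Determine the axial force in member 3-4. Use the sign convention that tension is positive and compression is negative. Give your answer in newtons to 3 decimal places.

N=6 nodes, M=9 members, R=3 reactions → 2N=12, M+R=12
member 0 (0-1): L=5.9617, (cx,cy)=(0.2813,0.9596)
member 1 (0-2): L=3.9760, (cx,cy)=(1.0000,0.0000)
member 2 (1-2): L=6.1657, (cx,cy)=(0.3729,-0.9279)
member 3 (1-3): L=4.1293, (cx,cy)=(0.9844,0.1758)
member 4 (2-3): L=6.6845, (cx,cy)=(0.2642,0.9645)
member 5 (2-4): L=3.9120, (cx,cy)=(1.0000,0.0000)
member 6 (3-4): L=6.7948, (cx,cy)=(0.3158,-0.9488)
member 7 (3-5): L=4.0580, (cx,cy)=(1.0000,-0.0022)
member 8 (4-5): L=6.7159, (cx,cy)=(0.2847,0.9586)
solve A·x = −loads:
  F[0-1] = -1581.5638 N (compression)
  F[0-2] = -354.5350 N (compression)
  F[1-2] = +1446.2349 N (tension)
  F[1-3] = -999.7185 N (compression)
  F[2-3] = -1391.3721 N (compression)
  F[2-4] = +552.3170 N (tension)
  F[3-4] = -1748.7774 N (compression)
  F[3-5] = +0.0000 N (tension)
  F[4-5] = -0.0000 N (compression)
  Rx@0 = +799.4200 N
  Ry@0 = +1517.7026 N
  Ry@4 = +1659.2674 N

-1748.777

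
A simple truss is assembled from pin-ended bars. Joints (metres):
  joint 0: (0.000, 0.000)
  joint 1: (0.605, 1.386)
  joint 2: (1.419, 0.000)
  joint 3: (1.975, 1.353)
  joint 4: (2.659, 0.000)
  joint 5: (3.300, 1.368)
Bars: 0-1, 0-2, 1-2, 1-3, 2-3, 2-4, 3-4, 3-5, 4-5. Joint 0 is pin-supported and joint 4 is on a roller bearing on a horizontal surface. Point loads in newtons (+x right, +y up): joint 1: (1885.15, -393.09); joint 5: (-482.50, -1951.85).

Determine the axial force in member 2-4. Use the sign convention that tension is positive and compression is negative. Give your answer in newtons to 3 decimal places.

-265.006

N=6 nodes, M=9 members, R=3 reactions → 2N=12, M+R=12
member 0 (0-1): L=1.5123, (cx,cy)=(0.4001,0.9165)
member 1 (0-2): L=1.4190, (cx,cy)=(1.0000,0.0000)
member 2 (1-2): L=1.6074, (cx,cy)=(0.5064,-0.8623)
member 3 (1-3): L=1.3704, (cx,cy)=(0.9997,-0.0241)
member 4 (2-3): L=1.4628, (cx,cy)=(0.3801,0.9249)
member 5 (2-4): L=1.2400, (cx,cy)=(1.0000,0.0000)
member 6 (3-4): L=1.5161, (cx,cy)=(0.4512,-0.8924)
member 7 (3-5): L=1.3251, (cx,cy)=(0.9999,0.0113)
member 8 (4-5): L=1.5107, (cx,cy)=(0.4243,0.9055)
solve A·x = −loads:
  F[0-1] = +983.3963 N (tension)
  F[0-2] = +1009.2369 N (tension)
  F[1-2] = -1480.3554 N (compression)
  F[1-3] = -742.2678 N (compression)
  F[2-3] = +1380.0679 N (tension)
  F[2-4] = -265.0063 N (compression)
  F[3-4] = -1444.8555 N (compression)
  F[3-5] = +434.4050 N (tension)
  F[4-5] = -2160.9263 N (compression)
  Rx@0 = -1402.6500 N
  Ry@0 = -901.2737 N
  Ry@4 = +3246.2137 N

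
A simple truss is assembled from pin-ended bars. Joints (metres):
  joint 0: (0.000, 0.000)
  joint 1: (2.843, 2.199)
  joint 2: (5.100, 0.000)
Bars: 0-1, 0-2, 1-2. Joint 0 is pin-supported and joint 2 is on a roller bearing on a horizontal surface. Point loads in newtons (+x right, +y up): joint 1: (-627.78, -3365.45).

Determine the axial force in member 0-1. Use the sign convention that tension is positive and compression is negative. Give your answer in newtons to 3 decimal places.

-2876.764

N=3 nodes, M=3 members, R=3 reactions → 2N=6, M+R=6
member 0 (0-1): L=3.5942, (cx,cy)=(0.7910,0.6118)
member 1 (0-2): L=5.1000, (cx,cy)=(1.0000,0.0000)
member 2 (1-2): L=3.1511, (cx,cy)=(0.7162,-0.6978)
solve A·x = −loads:
  F[0-1] = -2876.7639 N (compression)
  F[0-2] = +1647.7326 N (tension)
  F[1-2] = -2300.4995 N (compression)
  Rx@0 = +627.7800 N
  Ry@0 = +1760.0606 N
  Ry@2 = +1605.3894 N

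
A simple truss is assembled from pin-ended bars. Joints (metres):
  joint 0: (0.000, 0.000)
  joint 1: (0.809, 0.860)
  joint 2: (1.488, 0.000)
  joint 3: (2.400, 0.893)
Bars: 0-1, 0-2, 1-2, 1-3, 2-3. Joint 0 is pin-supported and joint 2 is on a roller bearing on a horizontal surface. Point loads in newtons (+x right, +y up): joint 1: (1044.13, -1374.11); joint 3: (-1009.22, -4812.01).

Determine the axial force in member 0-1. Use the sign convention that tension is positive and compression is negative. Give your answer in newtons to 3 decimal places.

N=4 nodes, M=5 members, R=3 reactions → 2N=8, M+R=8
member 0 (0-1): L=1.1807, (cx,cy)=(0.6852,0.7284)
member 1 (0-2): L=1.4880, (cx,cy)=(1.0000,0.0000)
member 2 (1-2): L=1.0957, (cx,cy)=(0.6197,-0.7849)
member 3 (1-3): L=1.5913, (cx,cy)=(0.9998,0.0207)
member 4 (2-3): L=1.2764, (cx,cy)=(0.7145,0.6996)
solve A·x = −loads:
  F[0-1] = +3185.2605 N (tension)
  F[0-2] = -2147.5660 N (compression)
  F[1-2] = -4601.3569 N (compression)
  F[1-3] = +3990.5448 N (tension)
  F[2-3] = -6996.2683 N (compression)
  Rx@0 = -34.9100 N
  Ry@0 = -2320.0610 N
  Ry@2 = +8506.1810 N

3185.261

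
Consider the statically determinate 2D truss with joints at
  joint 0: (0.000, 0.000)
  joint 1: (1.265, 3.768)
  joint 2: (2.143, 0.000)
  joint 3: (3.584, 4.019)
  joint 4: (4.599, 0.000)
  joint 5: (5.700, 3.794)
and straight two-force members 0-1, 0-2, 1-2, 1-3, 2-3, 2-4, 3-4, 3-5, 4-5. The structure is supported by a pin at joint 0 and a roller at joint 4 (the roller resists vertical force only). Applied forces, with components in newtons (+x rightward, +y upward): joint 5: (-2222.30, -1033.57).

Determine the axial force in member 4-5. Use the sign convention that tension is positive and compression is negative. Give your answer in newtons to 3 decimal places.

N=6 nodes, M=9 members, R=3 reactions → 2N=12, M+R=12
member 0 (0-1): L=3.9747, (cx,cy)=(0.3183,0.9480)
member 1 (0-2): L=2.1430, (cx,cy)=(1.0000,0.0000)
member 2 (1-2): L=3.8689, (cx,cy)=(0.2269,-0.9739)
member 3 (1-3): L=2.3325, (cx,cy)=(0.9942,0.1076)
member 4 (2-3): L=4.2695, (cx,cy)=(0.3375,0.9413)
member 5 (2-4): L=2.4560, (cx,cy)=(1.0000,0.0000)
member 6 (3-4): L=4.1452, (cx,cy)=(0.2449,-0.9696)
member 7 (3-5): L=2.1279, (cx,cy)=(0.9944,-0.1057)
member 8 (4-5): L=3.9505, (cx,cy)=(0.2787,0.9604)
solve A·x = −loads:
  F[0-1] = -1672.8622 N (compression)
  F[0-2] = -1689.8866 N (compression)
  F[1-2] = +1530.5880 N (tension)
  F[1-3] = -884.8963 N (compression)
  F[2-3] = -1583.5748 N (compression)
  F[2-4] = -808.0723 N (compression)
  F[3-4] = +1840.1869 N (tension)
  F[3-5] = -1875.3327 N (compression)
  F[4-5] = -1282.6825 N (compression)
  Rx@0 = +2222.3000 N
  Ry@0 = +1585.8764 N
  Ry@4 = -552.3064 N

-1282.682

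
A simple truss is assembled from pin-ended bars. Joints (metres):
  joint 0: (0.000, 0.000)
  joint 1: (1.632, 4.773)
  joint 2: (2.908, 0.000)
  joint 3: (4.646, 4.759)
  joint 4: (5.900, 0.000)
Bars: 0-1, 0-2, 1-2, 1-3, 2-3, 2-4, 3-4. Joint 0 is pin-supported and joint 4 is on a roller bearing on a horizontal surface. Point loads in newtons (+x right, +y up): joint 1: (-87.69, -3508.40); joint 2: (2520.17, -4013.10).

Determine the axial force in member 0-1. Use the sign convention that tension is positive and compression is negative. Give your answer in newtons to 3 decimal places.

N=5 nodes, M=7 members, R=3 reactions → 2N=10, M+R=10
member 0 (0-1): L=5.0443, (cx,cy)=(0.3235,0.9462)
member 1 (0-2): L=2.9080, (cx,cy)=(1.0000,0.0000)
member 2 (1-2): L=4.9406, (cx,cy)=(0.2583,-0.9661)
member 3 (1-3): L=3.0140, (cx,cy)=(1.0000,-0.0046)
member 4 (2-3): L=5.0664, (cx,cy)=(0.3430,0.9393)
member 5 (2-4): L=2.9920, (cx,cy)=(1.0000,0.0000)
member 6 (3-4): L=4.9214, (cx,cy)=(0.2548,-0.9670)
solve A·x = −loads:
  F[0-1] = -4907.9650 N (compression)
  F[0-2] = +4020.3714 N (tension)
  F[1-2] = +1184.1619 N (tension)
  F[1-3] = -1806.0511 N (compression)
  F[2-3] = +3054.4571 N (tension)
  F[2-4] = +758.2238 N (tension)
  F[3-4] = -2975.7215 N (compression)
  Rx@0 = -2432.4800 N
  Ry@0 = +4643.9984 N
  Ry@4 = +2877.5016 N

-4907.965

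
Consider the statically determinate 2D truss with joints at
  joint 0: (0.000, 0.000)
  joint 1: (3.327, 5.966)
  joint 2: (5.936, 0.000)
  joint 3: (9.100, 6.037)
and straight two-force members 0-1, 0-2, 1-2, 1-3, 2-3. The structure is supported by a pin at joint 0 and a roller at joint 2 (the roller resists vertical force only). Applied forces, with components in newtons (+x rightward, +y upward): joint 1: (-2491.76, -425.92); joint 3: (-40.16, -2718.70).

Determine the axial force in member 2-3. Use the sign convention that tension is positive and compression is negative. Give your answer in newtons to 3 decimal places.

N=4 nodes, M=5 members, R=3 reactions → 2N=8, M+R=8
member 0 (0-1): L=6.8310, (cx,cy)=(0.4870,0.8734)
member 1 (0-2): L=5.9360, (cx,cy)=(1.0000,0.0000)
member 2 (1-2): L=6.5115, (cx,cy)=(0.4007,-0.9162)
member 3 (1-3): L=5.7734, (cx,cy)=(0.9999,0.0123)
member 4 (2-3): L=6.8159, (cx,cy)=(0.4642,0.8857)
solve A·x = −loads:
  F[0-1] = -1469.3320 N (compression)
  F[0-2] = -1816.2865 N (compression)
  F[1-2] = +954.4639 N (tension)
  F[1-3] = +1393.8032 N (tension)
  F[2-3] = -3088.8140 N (compression)
  Rx@0 = +2531.9200 N
  Ry@0 = +1283.2791 N
  Ry@2 = +1861.3409 N

-3088.814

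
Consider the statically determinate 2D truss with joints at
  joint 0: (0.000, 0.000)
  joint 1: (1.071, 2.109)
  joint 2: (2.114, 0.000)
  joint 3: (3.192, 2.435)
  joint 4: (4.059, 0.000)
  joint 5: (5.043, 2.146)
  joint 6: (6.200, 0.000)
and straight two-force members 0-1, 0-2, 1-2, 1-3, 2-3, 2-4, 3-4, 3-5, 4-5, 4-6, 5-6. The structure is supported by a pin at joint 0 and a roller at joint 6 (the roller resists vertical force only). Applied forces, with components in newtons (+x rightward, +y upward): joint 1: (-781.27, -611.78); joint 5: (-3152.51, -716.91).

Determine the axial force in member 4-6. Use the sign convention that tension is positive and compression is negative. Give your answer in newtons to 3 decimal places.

N=7 nodes, M=11 members, R=3 reactions → 2N=14, M+R=14
member 0 (0-1): L=2.3654, (cx,cy)=(0.4528,0.8916)
member 1 (0-2): L=2.1140, (cx,cy)=(1.0000,0.0000)
member 2 (1-2): L=2.3528, (cx,cy)=(0.4433,-0.8964)
member 3 (1-3): L=2.1459, (cx,cy)=(0.9884,0.1519)
member 4 (2-3): L=2.6630, (cx,cy)=(0.4048,0.9144)
member 5 (2-4): L=1.9450, (cx,cy)=(1.0000,0.0000)
member 6 (3-4): L=2.5847, (cx,cy)=(0.3354,-0.9421)
member 7 (3-5): L=1.8734, (cx,cy)=(0.9880,-0.1543)
member 8 (4-5): L=2.3608, (cx,cy)=(0.4168,0.9090)
member 9 (4-6): L=2.1410, (cx,cy)=(1.0000,0.0000)
member 10 (5-6): L=2.4380, (cx,cy)=(0.4746,-0.8802)
solve A·x = −loads:
  F[0-1] = -2239.5401 N (compression)
  F[0-2] = -2919.7489 N (compression)
  F[1-2] = +1398.9103 N (tension)
  F[1-3] = -862.9125 N (compression)
  F[2-3] = -1371.3340 N (compression)
  F[2-4] = -1744.4779 N (compression)
  F[3-4] = +1803.8517 N (tension)
  F[3-5] = -2037.4860 N (compression)
  F[4-5] = -1869.4719 N (compression)
  F[4-6] = -360.2161 N (compression)
  F[5-6] = +759.0456 N (tension)
  Rx@0 = +3933.7800 N
  Ry@0 = +1996.8176 N
  Ry@6 = -668.1276 N

-360.216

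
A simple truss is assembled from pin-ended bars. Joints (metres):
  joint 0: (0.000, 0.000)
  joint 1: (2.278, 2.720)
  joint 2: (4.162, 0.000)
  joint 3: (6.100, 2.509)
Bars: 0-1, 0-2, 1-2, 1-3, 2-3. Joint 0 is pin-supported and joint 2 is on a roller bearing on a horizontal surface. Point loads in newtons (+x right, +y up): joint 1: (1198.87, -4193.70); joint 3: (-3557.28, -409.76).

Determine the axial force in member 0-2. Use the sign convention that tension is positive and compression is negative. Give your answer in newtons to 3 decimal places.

211.460

N=4 nodes, M=5 members, R=3 reactions → 2N=8, M+R=8
member 0 (0-1): L=3.5479, (cx,cy)=(0.6421,0.7666)
member 1 (0-2): L=4.1620, (cx,cy)=(1.0000,0.0000)
member 2 (1-2): L=3.3088, (cx,cy)=(0.5694,-0.8221)
member 3 (1-3): L=3.8278, (cx,cy)=(0.9985,-0.0551)
member 4 (2-3): L=3.1703, (cx,cy)=(0.6113,0.7914)
solve A·x = −loads:
  F[0-1] = -4002.4915 N (compression)
  F[0-2] = +211.4604 N (tension)
  F[1-2] = -1160.0140 N (compression)
  F[1-3] = -3112.9631 N (compression)
  F[2-3] = -734.5880 N (compression)
  Rx@0 = +2358.4100 N
  Ry@0 = +3068.5019 N
  Ry@2 = +1534.9581 N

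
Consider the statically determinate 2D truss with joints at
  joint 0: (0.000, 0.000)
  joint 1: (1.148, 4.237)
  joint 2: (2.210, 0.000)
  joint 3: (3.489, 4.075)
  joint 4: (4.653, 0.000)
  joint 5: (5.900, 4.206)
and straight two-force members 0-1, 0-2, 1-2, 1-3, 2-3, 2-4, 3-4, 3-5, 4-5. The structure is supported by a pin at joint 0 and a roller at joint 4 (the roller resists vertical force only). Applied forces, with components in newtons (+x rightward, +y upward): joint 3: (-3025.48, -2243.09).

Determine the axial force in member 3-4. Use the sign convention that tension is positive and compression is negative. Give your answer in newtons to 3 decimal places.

N=6 nodes, M=9 members, R=3 reactions → 2N=12, M+R=12
member 0 (0-1): L=4.3898, (cx,cy)=(0.2615,0.9652)
member 1 (0-2): L=2.2100, (cx,cy)=(1.0000,0.0000)
member 2 (1-2): L=4.3681, (cx,cy)=(0.2431,-0.9700)
member 3 (1-3): L=2.3466, (cx,cy)=(0.9976,-0.0690)
member 4 (2-3): L=4.2710, (cx,cy)=(0.2995,0.9541)
member 5 (2-4): L=2.4430, (cx,cy)=(1.0000,0.0000)
member 6 (3-4): L=4.2380, (cx,cy)=(0.2747,-0.9615)
member 7 (3-5): L=2.4146, (cx,cy)=(0.9985,0.0543)
member 8 (4-5): L=4.3870, (cx,cy)=(0.2843,0.9587)
solve A·x = −loads:
  F[0-1] = -3326.5541 N (compression)
  F[0-2] = -2155.5290 N (compression)
  F[1-2] = +3431.6960 N (tension)
  F[1-3] = -1708.3687 N (compression)
  F[2-3] = -3488.8332 N (compression)
  F[2-4] = -276.4168 N (compression)
  F[3-4] = +1006.4005 N (tension)
  F[3-5] = -0.0000 N (tension)
  F[4-5] = +0.0000 N (tension)
  Rx@0 = +3025.4800 N
  Ry@0 = +3210.7861 N
  Ry@4 = -967.6961 N

1006.401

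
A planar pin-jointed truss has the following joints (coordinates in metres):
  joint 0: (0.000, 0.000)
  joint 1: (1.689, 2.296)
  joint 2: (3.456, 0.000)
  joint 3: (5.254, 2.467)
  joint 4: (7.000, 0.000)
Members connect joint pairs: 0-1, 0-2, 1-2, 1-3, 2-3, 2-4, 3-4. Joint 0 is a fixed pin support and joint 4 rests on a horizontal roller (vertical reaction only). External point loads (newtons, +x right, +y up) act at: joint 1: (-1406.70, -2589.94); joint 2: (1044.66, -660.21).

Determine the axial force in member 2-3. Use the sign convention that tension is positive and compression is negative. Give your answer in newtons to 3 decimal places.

N=5 nodes, M=7 members, R=3 reactions → 2N=10, M+R=10
member 0 (0-1): L=2.8503, (cx,cy)=(0.5926,0.8055)
member 1 (0-2): L=3.4560, (cx,cy)=(1.0000,0.0000)
member 2 (1-2): L=2.8972, (cx,cy)=(0.6099,-0.7925)
member 3 (1-3): L=3.5691, (cx,cy)=(0.9989,0.0479)
member 4 (2-3): L=3.0527, (cx,cy)=(0.5890,0.8081)
member 5 (2-4): L=3.5440, (cx,cy)=(1.0000,0.0000)
member 6 (3-4): L=3.0224, (cx,cy)=(0.5777,-0.8163)
solve A·x = −loads:
  F[0-1] = -3427.1860 N (compression)
  F[0-2] = +1668.7890 N (tension)
  F[1-2] = +171.3441 N (tension)
  F[1-3] = -729.4685 N (compression)
  F[2-3] = +648.9251 N (tension)
  F[2-4] = +346.4207 N (tension)
  F[3-4] = -599.6592 N (compression)
  Rx@0 = +362.0400 N
  Ry@0 = +2760.6770 N
  Ry@4 = +489.4730 N

648.925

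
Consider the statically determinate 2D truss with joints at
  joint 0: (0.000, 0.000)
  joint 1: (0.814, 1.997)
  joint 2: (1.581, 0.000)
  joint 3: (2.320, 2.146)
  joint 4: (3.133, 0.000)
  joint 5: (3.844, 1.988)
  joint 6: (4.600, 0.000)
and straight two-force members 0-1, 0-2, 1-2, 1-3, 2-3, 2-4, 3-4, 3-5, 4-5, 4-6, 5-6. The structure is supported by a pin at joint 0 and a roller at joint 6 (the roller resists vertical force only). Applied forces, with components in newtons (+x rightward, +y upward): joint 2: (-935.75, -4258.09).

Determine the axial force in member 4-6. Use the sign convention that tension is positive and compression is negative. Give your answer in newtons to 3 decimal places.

N=7 nodes, M=11 members, R=3 reactions → 2N=14, M+R=14
member 0 (0-1): L=2.1565, (cx,cy)=(0.3775,0.9260)
member 1 (0-2): L=1.5810, (cx,cy)=(1.0000,0.0000)
member 2 (1-2): L=2.1392, (cx,cy)=(0.3585,-0.9335)
member 3 (1-3): L=1.5134, (cx,cy)=(0.9951,0.0985)
member 4 (2-3): L=2.2697, (cx,cy)=(0.3256,0.9455)
member 5 (2-4): L=1.5520, (cx,cy)=(1.0000,0.0000)
member 6 (3-4): L=2.2948, (cx,cy)=(0.3543,-0.9351)
member 7 (3-5): L=1.5322, (cx,cy)=(0.9947,-0.1031)
member 8 (4-5): L=2.1113, (cx,cy)=(0.3368,0.9416)
member 9 (4-6): L=1.4670, (cx,cy)=(1.0000,0.0000)
member 10 (5-6): L=2.1269, (cx,cy)=(0.3554,-0.9347)
solve A·x = −loads:
  F[0-1] = -3017.8440 N (compression)
  F[0-2] = +203.3621 N (tension)
  F[1-2] = +2767.7370 N (tension)
  F[1-3] = -2141.8645 N (compression)
  F[2-3] = +1770.8651 N (tension)
  F[2-4] = +1554.8697 N (tension)
  F[3-4] = -1449.5414 N (compression)
  F[3-5] = -1046.9174 N (compression)
  F[4-5] = +1439.6122 N (tension)
  F[4-6] = +556.5373 N (tension)
  F[5-6] = -1565.7356 N (compression)
  Rx@0 = +935.7500 N
  Ry@0 = +2794.6030 N
  Ry@6 = +1463.4870 N

556.537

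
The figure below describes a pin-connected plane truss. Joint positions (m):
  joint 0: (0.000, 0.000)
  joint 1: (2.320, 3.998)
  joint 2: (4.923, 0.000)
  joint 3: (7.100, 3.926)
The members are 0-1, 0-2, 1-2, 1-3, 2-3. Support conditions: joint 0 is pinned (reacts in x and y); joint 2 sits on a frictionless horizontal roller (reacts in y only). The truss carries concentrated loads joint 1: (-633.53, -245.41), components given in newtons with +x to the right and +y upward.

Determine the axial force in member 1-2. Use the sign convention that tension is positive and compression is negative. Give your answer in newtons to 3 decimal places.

475.928

N=4 nodes, M=5 members, R=3 reactions → 2N=8, M+R=8
member 0 (0-1): L=4.6224, (cx,cy)=(0.5019,0.8649)
member 1 (0-2): L=4.9230, (cx,cy)=(1.0000,0.0000)
member 2 (1-2): L=4.7707, (cx,cy)=(0.5456,-0.8380)
member 3 (1-3): L=4.7805, (cx,cy)=(0.9999,-0.0151)
member 4 (2-3): L=4.4892, (cx,cy)=(0.4849,0.8745)
solve A·x = −loads:
  F[0-1] = -744.8676 N (compression)
  F[0-2] = -259.6766 N (compression)
  F[1-2] = +475.9278 N (tension)
  F[1-3] = +0.0000 N (tension)
  F[2-3] = -0.0000 N (compression)
  Rx@0 = +633.5300 N
  Ry@0 = +644.2525 N
  Ry@2 = -398.8425 N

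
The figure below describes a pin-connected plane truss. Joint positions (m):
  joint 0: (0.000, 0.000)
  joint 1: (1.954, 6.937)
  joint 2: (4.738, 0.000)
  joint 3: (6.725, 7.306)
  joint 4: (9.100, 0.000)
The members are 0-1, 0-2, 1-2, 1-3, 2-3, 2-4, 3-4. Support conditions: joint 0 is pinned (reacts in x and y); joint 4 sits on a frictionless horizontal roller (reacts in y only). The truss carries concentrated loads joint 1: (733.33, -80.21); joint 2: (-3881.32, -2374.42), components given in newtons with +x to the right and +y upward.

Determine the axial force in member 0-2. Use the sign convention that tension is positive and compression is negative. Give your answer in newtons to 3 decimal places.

N=5 nodes, M=7 members, R=3 reactions → 2N=10, M+R=10
member 0 (0-1): L=7.2069, (cx,cy)=(0.2711,0.9625)
member 1 (0-2): L=4.7380, (cx,cy)=(1.0000,0.0000)
member 2 (1-2): L=7.4748, (cx,cy)=(0.3725,-0.9281)
member 3 (1-3): L=4.7852, (cx,cy)=(0.9970,0.0771)
member 4 (2-3): L=7.5714, (cx,cy)=(0.2624,0.9649)
member 5 (2-4): L=4.3620, (cx,cy)=(1.0000,0.0000)
member 6 (3-4): L=7.6823, (cx,cy)=(0.3092,-0.9510)
solve A·x = −loads:
  F[0-1] = -667.1073 N (compression)
  F[0-2] = -2967.1190 N (compression)
  F[1-2] = +513.3505 N (tension)
  F[1-3] = -1108.7004 N (compression)
  F[2-3] = +1966.9467 N (tension)
  F[2-4] = +589.2023 N (tension)
  F[3-4] = -1905.8731 N (compression)
  Rx@0 = +3147.9900 N
  Ry@0 = +642.1198 N
  Ry@4 = +1812.5102 N

-2967.119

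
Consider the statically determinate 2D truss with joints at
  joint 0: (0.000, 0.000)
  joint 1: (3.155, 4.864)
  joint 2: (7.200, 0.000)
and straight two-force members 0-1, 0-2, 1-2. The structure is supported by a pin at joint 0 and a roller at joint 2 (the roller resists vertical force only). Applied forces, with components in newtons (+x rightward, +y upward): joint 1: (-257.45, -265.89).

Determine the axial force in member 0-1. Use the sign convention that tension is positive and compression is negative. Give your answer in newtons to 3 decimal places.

-385.357

N=3 nodes, M=3 members, R=3 reactions → 2N=6, M+R=6
member 0 (0-1): L=5.7976, (cx,cy)=(0.5442,0.8390)
member 1 (0-2): L=7.2000, (cx,cy)=(1.0000,0.0000)
member 2 (1-2): L=6.3262, (cx,cy)=(0.6394,-0.7689)
solve A·x = −loads:
  F[0-1] = -385.3568 N (compression)
  F[0-2] = -47.7435 N (compression)
  F[1-2] = +74.6685 N (tension)
  Rx@0 = +257.4500 N
  Ry@0 = +323.3003 N
  Ry@2 = -57.4103 N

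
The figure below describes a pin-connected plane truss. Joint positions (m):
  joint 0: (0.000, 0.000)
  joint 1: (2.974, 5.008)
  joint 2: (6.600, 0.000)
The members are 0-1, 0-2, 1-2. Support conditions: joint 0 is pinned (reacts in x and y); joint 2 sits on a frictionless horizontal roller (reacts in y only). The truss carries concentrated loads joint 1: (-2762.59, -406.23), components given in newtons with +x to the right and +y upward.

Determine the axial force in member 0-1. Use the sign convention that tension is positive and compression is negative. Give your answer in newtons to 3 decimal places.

N=3 nodes, M=3 members, R=3 reactions → 2N=6, M+R=6
member 0 (0-1): L=5.8245, (cx,cy)=(0.5106,0.8598)
member 1 (0-2): L=6.6000, (cx,cy)=(1.0000,0.0000)
member 2 (1-2): L=6.1829, (cx,cy)=(0.5865,-0.8100)
solve A·x = −loads:
  F[0-1] = -2697.5507 N (compression)
  F[0-2] = -1385.2146 N (compression)
  F[1-2] = +2361.9990 N (tension)
  Rx@0 = +2762.5900 N
  Ry@0 = +2319.4001 N
  Ry@2 = -1913.1701 N

-2697.551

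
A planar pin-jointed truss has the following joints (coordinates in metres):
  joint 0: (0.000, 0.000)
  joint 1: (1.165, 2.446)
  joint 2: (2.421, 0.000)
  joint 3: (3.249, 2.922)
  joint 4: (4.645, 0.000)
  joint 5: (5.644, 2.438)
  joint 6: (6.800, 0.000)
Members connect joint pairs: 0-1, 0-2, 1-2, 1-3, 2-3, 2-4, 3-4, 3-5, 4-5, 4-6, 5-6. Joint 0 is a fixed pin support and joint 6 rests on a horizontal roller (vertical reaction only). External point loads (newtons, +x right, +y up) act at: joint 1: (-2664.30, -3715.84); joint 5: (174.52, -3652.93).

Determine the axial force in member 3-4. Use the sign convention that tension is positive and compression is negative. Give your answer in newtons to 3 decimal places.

N=7 nodes, M=11 members, R=3 reactions → 2N=14, M+R=14
member 0 (0-1): L=2.7093, (cx,cy)=(0.4300,0.9028)
member 1 (0-2): L=2.4210, (cx,cy)=(1.0000,0.0000)
member 2 (1-2): L=2.7496, (cx,cy)=(0.4568,-0.8896)
member 3 (1-3): L=2.1377, (cx,cy)=(0.9749,0.2227)
member 4 (2-3): L=3.0370, (cx,cy)=(0.2726,0.9621)
member 5 (2-4): L=2.2240, (cx,cy)=(1.0000,0.0000)
member 6 (3-4): L=3.2383, (cx,cy)=(0.4311,-0.9023)
member 7 (3-5): L=2.4434, (cx,cy)=(0.9802,-0.1981)
member 8 (4-5): L=2.6347, (cx,cy)=(0.3792,0.9253)
member 9 (4-6): L=2.1550, (cx,cy)=(1.0000,0.0000)
member 10 (5-6): L=2.6982, (cx,cy)=(0.4284,-0.9036)
solve A·x = −loads:
  F[0-1] = -5090.7030 N (compression)
  F[0-2] = -300.7511 N (compression)
  F[1-2] = +994.7958 N (tension)
  F[1-3] = +21.3964 N (tension)
  F[2-3] = -919.7889 N (compression)
  F[2-4] = +404.4256 N (tension)
  F[3-4] = +1136.7122 N (tension)
  F[3-5] = -734.4776 N (compression)
  F[4-5] = -1108.4368 N (compression)
  F[4-6] = +1314.7243 N (tension)
  F[5-6] = -3068.6538 N (compression)
  Rx@0 = +2489.7800 N
  Ry@0 = +4596.0211 N
  Ry@6 = +2772.7489 N

1136.712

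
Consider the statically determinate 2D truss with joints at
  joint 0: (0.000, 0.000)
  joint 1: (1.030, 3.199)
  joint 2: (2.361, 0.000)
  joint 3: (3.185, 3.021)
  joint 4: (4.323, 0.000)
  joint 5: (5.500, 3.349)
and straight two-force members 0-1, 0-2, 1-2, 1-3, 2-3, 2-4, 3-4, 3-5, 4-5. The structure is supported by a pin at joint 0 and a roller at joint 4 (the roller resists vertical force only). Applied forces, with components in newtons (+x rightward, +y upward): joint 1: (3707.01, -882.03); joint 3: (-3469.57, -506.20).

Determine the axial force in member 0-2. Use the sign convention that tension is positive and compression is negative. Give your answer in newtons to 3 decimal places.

394.103

N=6 nodes, M=9 members, R=3 reactions → 2N=12, M+R=12
member 0 (0-1): L=3.3607, (cx,cy)=(0.3065,0.9519)
member 1 (0-2): L=2.3610, (cx,cy)=(1.0000,0.0000)
member 2 (1-2): L=3.4648, (cx,cy)=(0.3841,-0.9233)
member 3 (1-3): L=2.1623, (cx,cy)=(0.9966,-0.0823)
member 4 (2-3): L=3.1314, (cx,cy)=(0.2631,0.9648)
member 5 (2-4): L=1.9620, (cx,cy)=(1.0000,0.0000)
member 6 (3-4): L=3.2282, (cx,cy)=(0.3525,-0.9358)
member 7 (3-5): L=2.3381, (cx,cy)=(0.9901,0.1403)
member 8 (4-5): L=3.5498, (cx,cy)=(0.3316,0.9434)
solve A·x = −loads:
  F[0-1] = -511.1653 N (compression)
  F[0-2] = +394.1025 N (tension)
  F[1-2] = -85.6152 N (compression)
  F[1-3] = -3843.8295 N (compression)
  F[2-3] = +81.9339 N (tension)
  F[2-4] = +339.6535 N (tension)
  F[3-4] = -963.5153 N (compression)
  F[3-5] = -0.0000 N (compression)
  F[4-5] = +0.0000 N (tension)
  Rx@0 = -237.4400 N
  Ry@0 = +486.5664 N
  Ry@4 = +901.6636 N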